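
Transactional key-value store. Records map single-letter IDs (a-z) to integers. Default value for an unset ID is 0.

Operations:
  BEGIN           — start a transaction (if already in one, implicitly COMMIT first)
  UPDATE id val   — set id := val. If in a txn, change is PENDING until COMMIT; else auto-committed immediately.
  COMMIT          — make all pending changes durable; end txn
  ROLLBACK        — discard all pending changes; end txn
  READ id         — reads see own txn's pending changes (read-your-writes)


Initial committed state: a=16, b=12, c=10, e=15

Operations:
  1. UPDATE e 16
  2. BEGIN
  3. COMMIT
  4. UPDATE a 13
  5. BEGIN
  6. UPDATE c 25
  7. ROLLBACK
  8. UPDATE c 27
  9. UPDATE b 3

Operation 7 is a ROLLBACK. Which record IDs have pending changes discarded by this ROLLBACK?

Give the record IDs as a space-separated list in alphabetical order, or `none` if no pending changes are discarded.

Initial committed: {a=16, b=12, c=10, e=15}
Op 1: UPDATE e=16 (auto-commit; committed e=16)
Op 2: BEGIN: in_txn=True, pending={}
Op 3: COMMIT: merged [] into committed; committed now {a=16, b=12, c=10, e=16}
Op 4: UPDATE a=13 (auto-commit; committed a=13)
Op 5: BEGIN: in_txn=True, pending={}
Op 6: UPDATE c=25 (pending; pending now {c=25})
Op 7: ROLLBACK: discarded pending ['c']; in_txn=False
Op 8: UPDATE c=27 (auto-commit; committed c=27)
Op 9: UPDATE b=3 (auto-commit; committed b=3)
ROLLBACK at op 7 discards: ['c']

Answer: c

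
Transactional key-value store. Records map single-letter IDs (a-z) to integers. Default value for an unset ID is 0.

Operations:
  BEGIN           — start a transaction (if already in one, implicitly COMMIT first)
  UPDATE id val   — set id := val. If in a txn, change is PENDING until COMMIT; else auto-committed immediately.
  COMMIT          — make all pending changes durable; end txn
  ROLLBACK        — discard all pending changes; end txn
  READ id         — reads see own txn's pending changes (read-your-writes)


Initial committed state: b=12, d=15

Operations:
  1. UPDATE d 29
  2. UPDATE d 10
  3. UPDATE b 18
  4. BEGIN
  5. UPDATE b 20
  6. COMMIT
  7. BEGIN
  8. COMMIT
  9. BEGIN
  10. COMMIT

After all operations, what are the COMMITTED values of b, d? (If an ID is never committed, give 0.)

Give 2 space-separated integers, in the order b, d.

Answer: 20 10

Derivation:
Initial committed: {b=12, d=15}
Op 1: UPDATE d=29 (auto-commit; committed d=29)
Op 2: UPDATE d=10 (auto-commit; committed d=10)
Op 3: UPDATE b=18 (auto-commit; committed b=18)
Op 4: BEGIN: in_txn=True, pending={}
Op 5: UPDATE b=20 (pending; pending now {b=20})
Op 6: COMMIT: merged ['b'] into committed; committed now {b=20, d=10}
Op 7: BEGIN: in_txn=True, pending={}
Op 8: COMMIT: merged [] into committed; committed now {b=20, d=10}
Op 9: BEGIN: in_txn=True, pending={}
Op 10: COMMIT: merged [] into committed; committed now {b=20, d=10}
Final committed: {b=20, d=10}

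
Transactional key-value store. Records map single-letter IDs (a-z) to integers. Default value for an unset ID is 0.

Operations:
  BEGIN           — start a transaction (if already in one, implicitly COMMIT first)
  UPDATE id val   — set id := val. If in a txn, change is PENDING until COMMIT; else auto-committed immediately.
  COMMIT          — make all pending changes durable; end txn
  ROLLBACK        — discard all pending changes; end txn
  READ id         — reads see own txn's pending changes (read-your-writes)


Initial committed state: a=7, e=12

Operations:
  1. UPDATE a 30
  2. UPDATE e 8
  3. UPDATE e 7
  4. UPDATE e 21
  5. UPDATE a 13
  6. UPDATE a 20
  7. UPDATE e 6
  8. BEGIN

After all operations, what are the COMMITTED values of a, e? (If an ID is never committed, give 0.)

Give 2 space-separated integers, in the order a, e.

Initial committed: {a=7, e=12}
Op 1: UPDATE a=30 (auto-commit; committed a=30)
Op 2: UPDATE e=8 (auto-commit; committed e=8)
Op 3: UPDATE e=7 (auto-commit; committed e=7)
Op 4: UPDATE e=21 (auto-commit; committed e=21)
Op 5: UPDATE a=13 (auto-commit; committed a=13)
Op 6: UPDATE a=20 (auto-commit; committed a=20)
Op 7: UPDATE e=6 (auto-commit; committed e=6)
Op 8: BEGIN: in_txn=True, pending={}
Final committed: {a=20, e=6}

Answer: 20 6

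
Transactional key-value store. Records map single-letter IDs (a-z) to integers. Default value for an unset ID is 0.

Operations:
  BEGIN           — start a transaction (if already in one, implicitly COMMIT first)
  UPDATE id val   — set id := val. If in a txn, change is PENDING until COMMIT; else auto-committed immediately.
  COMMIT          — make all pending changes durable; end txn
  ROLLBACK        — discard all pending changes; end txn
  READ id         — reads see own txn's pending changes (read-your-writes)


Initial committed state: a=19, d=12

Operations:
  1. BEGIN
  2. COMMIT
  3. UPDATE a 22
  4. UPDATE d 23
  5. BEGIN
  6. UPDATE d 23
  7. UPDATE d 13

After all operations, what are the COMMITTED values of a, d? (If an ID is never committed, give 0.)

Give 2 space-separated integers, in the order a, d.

Initial committed: {a=19, d=12}
Op 1: BEGIN: in_txn=True, pending={}
Op 2: COMMIT: merged [] into committed; committed now {a=19, d=12}
Op 3: UPDATE a=22 (auto-commit; committed a=22)
Op 4: UPDATE d=23 (auto-commit; committed d=23)
Op 5: BEGIN: in_txn=True, pending={}
Op 6: UPDATE d=23 (pending; pending now {d=23})
Op 7: UPDATE d=13 (pending; pending now {d=13})
Final committed: {a=22, d=23}

Answer: 22 23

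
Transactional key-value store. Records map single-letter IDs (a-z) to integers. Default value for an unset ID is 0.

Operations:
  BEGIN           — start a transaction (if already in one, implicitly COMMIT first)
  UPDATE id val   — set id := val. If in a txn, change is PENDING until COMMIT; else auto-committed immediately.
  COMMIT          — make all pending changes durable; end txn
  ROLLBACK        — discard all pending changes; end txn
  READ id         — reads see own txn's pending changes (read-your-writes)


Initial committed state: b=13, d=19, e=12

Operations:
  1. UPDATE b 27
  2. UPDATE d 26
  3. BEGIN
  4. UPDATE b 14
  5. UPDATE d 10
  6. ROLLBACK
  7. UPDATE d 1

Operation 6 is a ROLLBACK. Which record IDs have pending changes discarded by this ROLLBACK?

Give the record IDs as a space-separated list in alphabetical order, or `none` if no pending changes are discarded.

Initial committed: {b=13, d=19, e=12}
Op 1: UPDATE b=27 (auto-commit; committed b=27)
Op 2: UPDATE d=26 (auto-commit; committed d=26)
Op 3: BEGIN: in_txn=True, pending={}
Op 4: UPDATE b=14 (pending; pending now {b=14})
Op 5: UPDATE d=10 (pending; pending now {b=14, d=10})
Op 6: ROLLBACK: discarded pending ['b', 'd']; in_txn=False
Op 7: UPDATE d=1 (auto-commit; committed d=1)
ROLLBACK at op 6 discards: ['b', 'd']

Answer: b d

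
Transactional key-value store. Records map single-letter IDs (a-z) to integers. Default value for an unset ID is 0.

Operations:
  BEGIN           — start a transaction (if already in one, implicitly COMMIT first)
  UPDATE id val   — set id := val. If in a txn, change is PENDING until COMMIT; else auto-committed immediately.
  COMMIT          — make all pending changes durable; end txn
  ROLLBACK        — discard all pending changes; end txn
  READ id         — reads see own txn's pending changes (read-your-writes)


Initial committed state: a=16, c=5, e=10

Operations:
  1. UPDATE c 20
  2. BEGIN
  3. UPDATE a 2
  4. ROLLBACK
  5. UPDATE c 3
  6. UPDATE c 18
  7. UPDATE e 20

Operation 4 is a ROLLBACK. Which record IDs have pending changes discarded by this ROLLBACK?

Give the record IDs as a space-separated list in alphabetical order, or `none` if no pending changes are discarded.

Answer: a

Derivation:
Initial committed: {a=16, c=5, e=10}
Op 1: UPDATE c=20 (auto-commit; committed c=20)
Op 2: BEGIN: in_txn=True, pending={}
Op 3: UPDATE a=2 (pending; pending now {a=2})
Op 4: ROLLBACK: discarded pending ['a']; in_txn=False
Op 5: UPDATE c=3 (auto-commit; committed c=3)
Op 6: UPDATE c=18 (auto-commit; committed c=18)
Op 7: UPDATE e=20 (auto-commit; committed e=20)
ROLLBACK at op 4 discards: ['a']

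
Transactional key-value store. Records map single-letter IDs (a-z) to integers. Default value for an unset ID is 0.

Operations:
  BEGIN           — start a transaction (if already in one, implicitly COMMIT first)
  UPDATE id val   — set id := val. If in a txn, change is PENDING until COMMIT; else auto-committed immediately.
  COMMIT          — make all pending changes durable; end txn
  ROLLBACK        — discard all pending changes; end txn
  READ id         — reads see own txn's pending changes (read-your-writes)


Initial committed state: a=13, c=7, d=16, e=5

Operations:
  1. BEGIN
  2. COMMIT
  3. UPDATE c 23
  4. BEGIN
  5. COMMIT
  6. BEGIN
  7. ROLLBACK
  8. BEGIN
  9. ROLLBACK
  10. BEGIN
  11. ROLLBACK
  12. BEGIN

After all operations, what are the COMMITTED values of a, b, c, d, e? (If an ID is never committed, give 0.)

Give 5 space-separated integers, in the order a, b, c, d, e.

Answer: 13 0 23 16 5

Derivation:
Initial committed: {a=13, c=7, d=16, e=5}
Op 1: BEGIN: in_txn=True, pending={}
Op 2: COMMIT: merged [] into committed; committed now {a=13, c=7, d=16, e=5}
Op 3: UPDATE c=23 (auto-commit; committed c=23)
Op 4: BEGIN: in_txn=True, pending={}
Op 5: COMMIT: merged [] into committed; committed now {a=13, c=23, d=16, e=5}
Op 6: BEGIN: in_txn=True, pending={}
Op 7: ROLLBACK: discarded pending []; in_txn=False
Op 8: BEGIN: in_txn=True, pending={}
Op 9: ROLLBACK: discarded pending []; in_txn=False
Op 10: BEGIN: in_txn=True, pending={}
Op 11: ROLLBACK: discarded pending []; in_txn=False
Op 12: BEGIN: in_txn=True, pending={}
Final committed: {a=13, c=23, d=16, e=5}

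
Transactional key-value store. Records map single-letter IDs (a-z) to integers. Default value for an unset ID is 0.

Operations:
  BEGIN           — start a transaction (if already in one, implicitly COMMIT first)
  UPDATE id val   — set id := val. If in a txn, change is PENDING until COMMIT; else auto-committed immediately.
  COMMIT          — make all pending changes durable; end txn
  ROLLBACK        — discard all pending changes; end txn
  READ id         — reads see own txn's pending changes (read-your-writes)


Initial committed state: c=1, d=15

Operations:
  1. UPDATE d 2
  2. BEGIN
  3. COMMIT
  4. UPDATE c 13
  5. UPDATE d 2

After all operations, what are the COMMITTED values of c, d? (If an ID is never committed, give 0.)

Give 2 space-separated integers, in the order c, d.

Initial committed: {c=1, d=15}
Op 1: UPDATE d=2 (auto-commit; committed d=2)
Op 2: BEGIN: in_txn=True, pending={}
Op 3: COMMIT: merged [] into committed; committed now {c=1, d=2}
Op 4: UPDATE c=13 (auto-commit; committed c=13)
Op 5: UPDATE d=2 (auto-commit; committed d=2)
Final committed: {c=13, d=2}

Answer: 13 2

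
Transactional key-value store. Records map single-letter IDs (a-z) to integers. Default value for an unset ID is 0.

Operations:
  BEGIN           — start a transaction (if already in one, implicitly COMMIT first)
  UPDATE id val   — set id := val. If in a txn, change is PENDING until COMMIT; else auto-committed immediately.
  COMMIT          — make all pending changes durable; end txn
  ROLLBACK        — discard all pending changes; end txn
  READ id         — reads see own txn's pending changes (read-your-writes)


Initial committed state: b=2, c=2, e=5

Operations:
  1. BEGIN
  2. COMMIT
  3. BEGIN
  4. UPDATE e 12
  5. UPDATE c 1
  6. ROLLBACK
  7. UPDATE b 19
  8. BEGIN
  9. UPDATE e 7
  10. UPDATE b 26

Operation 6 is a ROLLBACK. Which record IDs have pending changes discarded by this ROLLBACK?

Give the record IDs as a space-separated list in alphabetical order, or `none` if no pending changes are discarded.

Answer: c e

Derivation:
Initial committed: {b=2, c=2, e=5}
Op 1: BEGIN: in_txn=True, pending={}
Op 2: COMMIT: merged [] into committed; committed now {b=2, c=2, e=5}
Op 3: BEGIN: in_txn=True, pending={}
Op 4: UPDATE e=12 (pending; pending now {e=12})
Op 5: UPDATE c=1 (pending; pending now {c=1, e=12})
Op 6: ROLLBACK: discarded pending ['c', 'e']; in_txn=False
Op 7: UPDATE b=19 (auto-commit; committed b=19)
Op 8: BEGIN: in_txn=True, pending={}
Op 9: UPDATE e=7 (pending; pending now {e=7})
Op 10: UPDATE b=26 (pending; pending now {b=26, e=7})
ROLLBACK at op 6 discards: ['c', 'e']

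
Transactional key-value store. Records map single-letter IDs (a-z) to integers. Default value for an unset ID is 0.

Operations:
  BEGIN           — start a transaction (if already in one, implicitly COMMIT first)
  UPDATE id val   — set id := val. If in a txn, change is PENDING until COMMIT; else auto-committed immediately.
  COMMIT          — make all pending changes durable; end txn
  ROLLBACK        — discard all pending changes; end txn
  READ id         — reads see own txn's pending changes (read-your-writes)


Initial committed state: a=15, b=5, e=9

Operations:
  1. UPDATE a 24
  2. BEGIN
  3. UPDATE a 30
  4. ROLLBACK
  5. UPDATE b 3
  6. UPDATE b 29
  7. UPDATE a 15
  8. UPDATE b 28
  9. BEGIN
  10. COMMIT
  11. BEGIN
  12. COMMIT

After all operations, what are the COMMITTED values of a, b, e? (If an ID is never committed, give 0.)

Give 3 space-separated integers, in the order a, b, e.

Answer: 15 28 9

Derivation:
Initial committed: {a=15, b=5, e=9}
Op 1: UPDATE a=24 (auto-commit; committed a=24)
Op 2: BEGIN: in_txn=True, pending={}
Op 3: UPDATE a=30 (pending; pending now {a=30})
Op 4: ROLLBACK: discarded pending ['a']; in_txn=False
Op 5: UPDATE b=3 (auto-commit; committed b=3)
Op 6: UPDATE b=29 (auto-commit; committed b=29)
Op 7: UPDATE a=15 (auto-commit; committed a=15)
Op 8: UPDATE b=28 (auto-commit; committed b=28)
Op 9: BEGIN: in_txn=True, pending={}
Op 10: COMMIT: merged [] into committed; committed now {a=15, b=28, e=9}
Op 11: BEGIN: in_txn=True, pending={}
Op 12: COMMIT: merged [] into committed; committed now {a=15, b=28, e=9}
Final committed: {a=15, b=28, e=9}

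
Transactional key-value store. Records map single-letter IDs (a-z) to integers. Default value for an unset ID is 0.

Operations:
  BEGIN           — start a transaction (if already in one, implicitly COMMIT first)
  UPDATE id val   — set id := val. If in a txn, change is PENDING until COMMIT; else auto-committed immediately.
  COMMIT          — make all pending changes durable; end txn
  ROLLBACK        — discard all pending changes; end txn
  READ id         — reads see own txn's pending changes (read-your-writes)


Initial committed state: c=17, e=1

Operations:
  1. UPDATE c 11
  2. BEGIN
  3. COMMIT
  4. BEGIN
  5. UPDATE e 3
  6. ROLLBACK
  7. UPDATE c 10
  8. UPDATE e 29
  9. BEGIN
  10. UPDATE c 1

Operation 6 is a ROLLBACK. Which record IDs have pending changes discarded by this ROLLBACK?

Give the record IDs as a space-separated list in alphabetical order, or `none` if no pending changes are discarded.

Initial committed: {c=17, e=1}
Op 1: UPDATE c=11 (auto-commit; committed c=11)
Op 2: BEGIN: in_txn=True, pending={}
Op 3: COMMIT: merged [] into committed; committed now {c=11, e=1}
Op 4: BEGIN: in_txn=True, pending={}
Op 5: UPDATE e=3 (pending; pending now {e=3})
Op 6: ROLLBACK: discarded pending ['e']; in_txn=False
Op 7: UPDATE c=10 (auto-commit; committed c=10)
Op 8: UPDATE e=29 (auto-commit; committed e=29)
Op 9: BEGIN: in_txn=True, pending={}
Op 10: UPDATE c=1 (pending; pending now {c=1})
ROLLBACK at op 6 discards: ['e']

Answer: e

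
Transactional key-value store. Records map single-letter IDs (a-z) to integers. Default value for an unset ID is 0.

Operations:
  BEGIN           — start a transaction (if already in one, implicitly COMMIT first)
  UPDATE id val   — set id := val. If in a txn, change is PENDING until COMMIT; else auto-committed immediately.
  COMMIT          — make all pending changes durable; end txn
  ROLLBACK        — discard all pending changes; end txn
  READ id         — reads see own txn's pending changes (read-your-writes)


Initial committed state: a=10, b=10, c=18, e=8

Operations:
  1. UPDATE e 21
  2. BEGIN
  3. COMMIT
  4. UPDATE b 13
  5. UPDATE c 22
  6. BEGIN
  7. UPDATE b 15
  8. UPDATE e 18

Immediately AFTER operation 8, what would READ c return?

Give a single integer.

Answer: 22

Derivation:
Initial committed: {a=10, b=10, c=18, e=8}
Op 1: UPDATE e=21 (auto-commit; committed e=21)
Op 2: BEGIN: in_txn=True, pending={}
Op 3: COMMIT: merged [] into committed; committed now {a=10, b=10, c=18, e=21}
Op 4: UPDATE b=13 (auto-commit; committed b=13)
Op 5: UPDATE c=22 (auto-commit; committed c=22)
Op 6: BEGIN: in_txn=True, pending={}
Op 7: UPDATE b=15 (pending; pending now {b=15})
Op 8: UPDATE e=18 (pending; pending now {b=15, e=18})
After op 8: visible(c) = 22 (pending={b=15, e=18}, committed={a=10, b=13, c=22, e=21})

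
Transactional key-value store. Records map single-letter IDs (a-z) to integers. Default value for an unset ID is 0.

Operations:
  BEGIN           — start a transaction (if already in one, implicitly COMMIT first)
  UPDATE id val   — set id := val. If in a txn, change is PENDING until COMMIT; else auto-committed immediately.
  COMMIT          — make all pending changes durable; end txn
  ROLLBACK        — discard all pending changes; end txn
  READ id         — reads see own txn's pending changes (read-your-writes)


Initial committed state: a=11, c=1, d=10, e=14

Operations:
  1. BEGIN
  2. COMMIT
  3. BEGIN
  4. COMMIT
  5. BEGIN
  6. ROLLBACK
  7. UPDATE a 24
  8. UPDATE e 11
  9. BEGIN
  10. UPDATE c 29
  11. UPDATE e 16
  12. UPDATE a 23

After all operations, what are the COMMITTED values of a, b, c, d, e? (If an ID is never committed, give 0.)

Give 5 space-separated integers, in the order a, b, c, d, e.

Answer: 24 0 1 10 11

Derivation:
Initial committed: {a=11, c=1, d=10, e=14}
Op 1: BEGIN: in_txn=True, pending={}
Op 2: COMMIT: merged [] into committed; committed now {a=11, c=1, d=10, e=14}
Op 3: BEGIN: in_txn=True, pending={}
Op 4: COMMIT: merged [] into committed; committed now {a=11, c=1, d=10, e=14}
Op 5: BEGIN: in_txn=True, pending={}
Op 6: ROLLBACK: discarded pending []; in_txn=False
Op 7: UPDATE a=24 (auto-commit; committed a=24)
Op 8: UPDATE e=11 (auto-commit; committed e=11)
Op 9: BEGIN: in_txn=True, pending={}
Op 10: UPDATE c=29 (pending; pending now {c=29})
Op 11: UPDATE e=16 (pending; pending now {c=29, e=16})
Op 12: UPDATE a=23 (pending; pending now {a=23, c=29, e=16})
Final committed: {a=24, c=1, d=10, e=11}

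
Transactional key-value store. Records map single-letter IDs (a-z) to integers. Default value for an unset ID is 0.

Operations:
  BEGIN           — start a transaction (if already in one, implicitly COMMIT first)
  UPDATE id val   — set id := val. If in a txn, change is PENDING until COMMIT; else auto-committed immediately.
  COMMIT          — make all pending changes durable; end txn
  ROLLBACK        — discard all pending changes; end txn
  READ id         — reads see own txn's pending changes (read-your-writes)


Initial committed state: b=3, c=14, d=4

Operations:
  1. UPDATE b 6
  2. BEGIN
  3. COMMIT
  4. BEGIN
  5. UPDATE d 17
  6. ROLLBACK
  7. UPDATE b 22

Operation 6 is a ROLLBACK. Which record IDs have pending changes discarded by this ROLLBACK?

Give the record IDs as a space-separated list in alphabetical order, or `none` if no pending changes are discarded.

Initial committed: {b=3, c=14, d=4}
Op 1: UPDATE b=6 (auto-commit; committed b=6)
Op 2: BEGIN: in_txn=True, pending={}
Op 3: COMMIT: merged [] into committed; committed now {b=6, c=14, d=4}
Op 4: BEGIN: in_txn=True, pending={}
Op 5: UPDATE d=17 (pending; pending now {d=17})
Op 6: ROLLBACK: discarded pending ['d']; in_txn=False
Op 7: UPDATE b=22 (auto-commit; committed b=22)
ROLLBACK at op 6 discards: ['d']

Answer: d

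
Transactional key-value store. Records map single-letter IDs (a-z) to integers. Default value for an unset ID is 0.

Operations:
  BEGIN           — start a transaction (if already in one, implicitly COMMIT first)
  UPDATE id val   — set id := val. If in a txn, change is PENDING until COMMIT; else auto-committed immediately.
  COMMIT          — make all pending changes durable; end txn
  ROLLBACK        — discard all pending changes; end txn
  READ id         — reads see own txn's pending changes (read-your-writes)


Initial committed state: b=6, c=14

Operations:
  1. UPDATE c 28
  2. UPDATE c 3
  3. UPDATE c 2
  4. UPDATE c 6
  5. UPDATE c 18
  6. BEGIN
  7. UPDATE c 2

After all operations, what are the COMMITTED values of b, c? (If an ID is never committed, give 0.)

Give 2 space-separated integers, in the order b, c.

Answer: 6 18

Derivation:
Initial committed: {b=6, c=14}
Op 1: UPDATE c=28 (auto-commit; committed c=28)
Op 2: UPDATE c=3 (auto-commit; committed c=3)
Op 3: UPDATE c=2 (auto-commit; committed c=2)
Op 4: UPDATE c=6 (auto-commit; committed c=6)
Op 5: UPDATE c=18 (auto-commit; committed c=18)
Op 6: BEGIN: in_txn=True, pending={}
Op 7: UPDATE c=2 (pending; pending now {c=2})
Final committed: {b=6, c=18}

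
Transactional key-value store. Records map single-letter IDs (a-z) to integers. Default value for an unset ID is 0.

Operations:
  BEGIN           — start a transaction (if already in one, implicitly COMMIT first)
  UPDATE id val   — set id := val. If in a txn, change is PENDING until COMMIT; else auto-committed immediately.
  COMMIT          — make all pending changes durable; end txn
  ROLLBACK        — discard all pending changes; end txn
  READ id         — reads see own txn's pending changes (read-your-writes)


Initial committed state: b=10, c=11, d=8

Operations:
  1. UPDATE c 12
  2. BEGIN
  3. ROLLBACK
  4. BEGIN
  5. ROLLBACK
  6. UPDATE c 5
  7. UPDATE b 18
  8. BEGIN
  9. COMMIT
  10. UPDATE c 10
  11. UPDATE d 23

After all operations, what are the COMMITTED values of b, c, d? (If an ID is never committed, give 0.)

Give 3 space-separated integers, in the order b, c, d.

Initial committed: {b=10, c=11, d=8}
Op 1: UPDATE c=12 (auto-commit; committed c=12)
Op 2: BEGIN: in_txn=True, pending={}
Op 3: ROLLBACK: discarded pending []; in_txn=False
Op 4: BEGIN: in_txn=True, pending={}
Op 5: ROLLBACK: discarded pending []; in_txn=False
Op 6: UPDATE c=5 (auto-commit; committed c=5)
Op 7: UPDATE b=18 (auto-commit; committed b=18)
Op 8: BEGIN: in_txn=True, pending={}
Op 9: COMMIT: merged [] into committed; committed now {b=18, c=5, d=8}
Op 10: UPDATE c=10 (auto-commit; committed c=10)
Op 11: UPDATE d=23 (auto-commit; committed d=23)
Final committed: {b=18, c=10, d=23}

Answer: 18 10 23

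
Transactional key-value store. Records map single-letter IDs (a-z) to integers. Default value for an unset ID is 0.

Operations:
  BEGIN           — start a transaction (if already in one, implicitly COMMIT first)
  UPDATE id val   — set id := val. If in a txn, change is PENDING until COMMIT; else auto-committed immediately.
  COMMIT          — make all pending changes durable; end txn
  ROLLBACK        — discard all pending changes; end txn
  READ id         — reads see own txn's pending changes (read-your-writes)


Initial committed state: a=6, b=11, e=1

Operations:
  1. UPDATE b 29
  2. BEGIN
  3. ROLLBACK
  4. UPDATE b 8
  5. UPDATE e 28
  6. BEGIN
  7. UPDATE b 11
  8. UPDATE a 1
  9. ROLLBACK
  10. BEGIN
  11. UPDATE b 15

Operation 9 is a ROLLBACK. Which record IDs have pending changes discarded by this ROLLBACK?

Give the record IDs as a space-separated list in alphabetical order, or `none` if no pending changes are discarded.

Answer: a b

Derivation:
Initial committed: {a=6, b=11, e=1}
Op 1: UPDATE b=29 (auto-commit; committed b=29)
Op 2: BEGIN: in_txn=True, pending={}
Op 3: ROLLBACK: discarded pending []; in_txn=False
Op 4: UPDATE b=8 (auto-commit; committed b=8)
Op 5: UPDATE e=28 (auto-commit; committed e=28)
Op 6: BEGIN: in_txn=True, pending={}
Op 7: UPDATE b=11 (pending; pending now {b=11})
Op 8: UPDATE a=1 (pending; pending now {a=1, b=11})
Op 9: ROLLBACK: discarded pending ['a', 'b']; in_txn=False
Op 10: BEGIN: in_txn=True, pending={}
Op 11: UPDATE b=15 (pending; pending now {b=15})
ROLLBACK at op 9 discards: ['a', 'b']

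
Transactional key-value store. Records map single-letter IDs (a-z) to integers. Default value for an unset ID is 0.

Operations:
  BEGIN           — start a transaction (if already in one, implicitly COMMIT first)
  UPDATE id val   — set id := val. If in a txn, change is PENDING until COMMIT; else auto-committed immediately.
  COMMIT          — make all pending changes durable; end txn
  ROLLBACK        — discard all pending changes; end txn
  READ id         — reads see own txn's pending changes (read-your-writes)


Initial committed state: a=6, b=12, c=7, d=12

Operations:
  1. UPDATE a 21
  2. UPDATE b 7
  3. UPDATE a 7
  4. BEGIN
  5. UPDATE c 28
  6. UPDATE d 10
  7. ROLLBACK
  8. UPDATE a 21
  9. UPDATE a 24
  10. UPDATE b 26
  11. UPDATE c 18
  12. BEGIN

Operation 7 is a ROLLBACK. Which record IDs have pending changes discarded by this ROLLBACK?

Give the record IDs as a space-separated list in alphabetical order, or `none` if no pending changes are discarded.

Answer: c d

Derivation:
Initial committed: {a=6, b=12, c=7, d=12}
Op 1: UPDATE a=21 (auto-commit; committed a=21)
Op 2: UPDATE b=7 (auto-commit; committed b=7)
Op 3: UPDATE a=7 (auto-commit; committed a=7)
Op 4: BEGIN: in_txn=True, pending={}
Op 5: UPDATE c=28 (pending; pending now {c=28})
Op 6: UPDATE d=10 (pending; pending now {c=28, d=10})
Op 7: ROLLBACK: discarded pending ['c', 'd']; in_txn=False
Op 8: UPDATE a=21 (auto-commit; committed a=21)
Op 9: UPDATE a=24 (auto-commit; committed a=24)
Op 10: UPDATE b=26 (auto-commit; committed b=26)
Op 11: UPDATE c=18 (auto-commit; committed c=18)
Op 12: BEGIN: in_txn=True, pending={}
ROLLBACK at op 7 discards: ['c', 'd']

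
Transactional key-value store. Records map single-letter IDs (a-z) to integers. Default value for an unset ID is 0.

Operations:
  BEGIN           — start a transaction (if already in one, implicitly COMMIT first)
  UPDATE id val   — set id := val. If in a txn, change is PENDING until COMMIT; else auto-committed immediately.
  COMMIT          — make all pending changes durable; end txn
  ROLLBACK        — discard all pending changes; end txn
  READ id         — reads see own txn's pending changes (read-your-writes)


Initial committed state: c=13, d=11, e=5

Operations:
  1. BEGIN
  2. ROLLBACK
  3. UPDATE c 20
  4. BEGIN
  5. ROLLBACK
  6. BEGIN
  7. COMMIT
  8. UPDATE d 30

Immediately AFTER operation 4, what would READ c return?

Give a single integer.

Initial committed: {c=13, d=11, e=5}
Op 1: BEGIN: in_txn=True, pending={}
Op 2: ROLLBACK: discarded pending []; in_txn=False
Op 3: UPDATE c=20 (auto-commit; committed c=20)
Op 4: BEGIN: in_txn=True, pending={}
After op 4: visible(c) = 20 (pending={}, committed={c=20, d=11, e=5})

Answer: 20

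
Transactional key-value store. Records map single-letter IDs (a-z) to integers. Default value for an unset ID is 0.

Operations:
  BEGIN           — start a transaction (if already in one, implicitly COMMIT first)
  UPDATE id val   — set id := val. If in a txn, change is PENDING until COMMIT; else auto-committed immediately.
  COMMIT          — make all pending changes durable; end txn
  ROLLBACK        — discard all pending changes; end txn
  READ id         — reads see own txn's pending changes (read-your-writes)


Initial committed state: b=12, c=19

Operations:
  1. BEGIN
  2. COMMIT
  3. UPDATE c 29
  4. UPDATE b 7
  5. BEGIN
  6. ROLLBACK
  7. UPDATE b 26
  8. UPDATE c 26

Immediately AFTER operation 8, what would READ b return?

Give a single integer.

Answer: 26

Derivation:
Initial committed: {b=12, c=19}
Op 1: BEGIN: in_txn=True, pending={}
Op 2: COMMIT: merged [] into committed; committed now {b=12, c=19}
Op 3: UPDATE c=29 (auto-commit; committed c=29)
Op 4: UPDATE b=7 (auto-commit; committed b=7)
Op 5: BEGIN: in_txn=True, pending={}
Op 6: ROLLBACK: discarded pending []; in_txn=False
Op 7: UPDATE b=26 (auto-commit; committed b=26)
Op 8: UPDATE c=26 (auto-commit; committed c=26)
After op 8: visible(b) = 26 (pending={}, committed={b=26, c=26})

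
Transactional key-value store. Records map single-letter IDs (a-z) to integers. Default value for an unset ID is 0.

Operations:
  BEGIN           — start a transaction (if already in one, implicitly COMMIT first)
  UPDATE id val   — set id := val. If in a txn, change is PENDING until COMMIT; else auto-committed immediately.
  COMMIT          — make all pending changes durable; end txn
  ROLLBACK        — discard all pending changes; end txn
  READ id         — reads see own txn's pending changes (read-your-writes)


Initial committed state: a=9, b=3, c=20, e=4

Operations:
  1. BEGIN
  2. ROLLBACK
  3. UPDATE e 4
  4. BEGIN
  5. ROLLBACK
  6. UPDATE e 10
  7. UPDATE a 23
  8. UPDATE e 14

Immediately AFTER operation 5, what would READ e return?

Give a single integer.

Answer: 4

Derivation:
Initial committed: {a=9, b=3, c=20, e=4}
Op 1: BEGIN: in_txn=True, pending={}
Op 2: ROLLBACK: discarded pending []; in_txn=False
Op 3: UPDATE e=4 (auto-commit; committed e=4)
Op 4: BEGIN: in_txn=True, pending={}
Op 5: ROLLBACK: discarded pending []; in_txn=False
After op 5: visible(e) = 4 (pending={}, committed={a=9, b=3, c=20, e=4})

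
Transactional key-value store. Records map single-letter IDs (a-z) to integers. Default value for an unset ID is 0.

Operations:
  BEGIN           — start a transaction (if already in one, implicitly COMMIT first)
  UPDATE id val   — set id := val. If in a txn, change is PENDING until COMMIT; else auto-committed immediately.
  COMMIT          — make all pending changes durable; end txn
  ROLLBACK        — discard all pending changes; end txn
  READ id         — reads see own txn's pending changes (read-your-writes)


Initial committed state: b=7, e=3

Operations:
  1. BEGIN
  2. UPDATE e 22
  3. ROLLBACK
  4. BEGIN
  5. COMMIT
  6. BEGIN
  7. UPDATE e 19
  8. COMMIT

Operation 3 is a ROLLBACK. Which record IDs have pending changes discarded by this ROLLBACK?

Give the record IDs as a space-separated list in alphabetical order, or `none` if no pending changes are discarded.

Initial committed: {b=7, e=3}
Op 1: BEGIN: in_txn=True, pending={}
Op 2: UPDATE e=22 (pending; pending now {e=22})
Op 3: ROLLBACK: discarded pending ['e']; in_txn=False
Op 4: BEGIN: in_txn=True, pending={}
Op 5: COMMIT: merged [] into committed; committed now {b=7, e=3}
Op 6: BEGIN: in_txn=True, pending={}
Op 7: UPDATE e=19 (pending; pending now {e=19})
Op 8: COMMIT: merged ['e'] into committed; committed now {b=7, e=19}
ROLLBACK at op 3 discards: ['e']

Answer: e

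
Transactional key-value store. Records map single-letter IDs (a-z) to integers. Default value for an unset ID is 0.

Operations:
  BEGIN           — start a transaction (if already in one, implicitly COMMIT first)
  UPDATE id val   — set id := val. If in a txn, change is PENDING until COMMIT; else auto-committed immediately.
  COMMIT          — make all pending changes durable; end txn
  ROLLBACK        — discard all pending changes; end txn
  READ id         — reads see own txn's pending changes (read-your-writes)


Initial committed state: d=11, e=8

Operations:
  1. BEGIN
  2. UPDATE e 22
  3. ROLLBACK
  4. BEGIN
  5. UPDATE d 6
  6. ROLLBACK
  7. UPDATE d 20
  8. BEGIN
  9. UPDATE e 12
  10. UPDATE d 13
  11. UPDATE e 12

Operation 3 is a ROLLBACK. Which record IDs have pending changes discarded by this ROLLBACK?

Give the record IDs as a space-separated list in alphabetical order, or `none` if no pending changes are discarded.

Answer: e

Derivation:
Initial committed: {d=11, e=8}
Op 1: BEGIN: in_txn=True, pending={}
Op 2: UPDATE e=22 (pending; pending now {e=22})
Op 3: ROLLBACK: discarded pending ['e']; in_txn=False
Op 4: BEGIN: in_txn=True, pending={}
Op 5: UPDATE d=6 (pending; pending now {d=6})
Op 6: ROLLBACK: discarded pending ['d']; in_txn=False
Op 7: UPDATE d=20 (auto-commit; committed d=20)
Op 8: BEGIN: in_txn=True, pending={}
Op 9: UPDATE e=12 (pending; pending now {e=12})
Op 10: UPDATE d=13 (pending; pending now {d=13, e=12})
Op 11: UPDATE e=12 (pending; pending now {d=13, e=12})
ROLLBACK at op 3 discards: ['e']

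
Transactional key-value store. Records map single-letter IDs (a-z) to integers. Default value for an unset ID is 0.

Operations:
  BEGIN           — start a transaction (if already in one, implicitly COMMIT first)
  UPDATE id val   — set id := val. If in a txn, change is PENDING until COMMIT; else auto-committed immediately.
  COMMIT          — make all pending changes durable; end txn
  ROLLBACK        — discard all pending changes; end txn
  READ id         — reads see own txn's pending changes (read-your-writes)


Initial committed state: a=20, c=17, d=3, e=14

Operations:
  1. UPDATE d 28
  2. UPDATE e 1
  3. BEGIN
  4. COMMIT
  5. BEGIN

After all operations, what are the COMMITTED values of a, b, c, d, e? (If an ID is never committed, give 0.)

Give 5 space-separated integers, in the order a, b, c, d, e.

Answer: 20 0 17 28 1

Derivation:
Initial committed: {a=20, c=17, d=3, e=14}
Op 1: UPDATE d=28 (auto-commit; committed d=28)
Op 2: UPDATE e=1 (auto-commit; committed e=1)
Op 3: BEGIN: in_txn=True, pending={}
Op 4: COMMIT: merged [] into committed; committed now {a=20, c=17, d=28, e=1}
Op 5: BEGIN: in_txn=True, pending={}
Final committed: {a=20, c=17, d=28, e=1}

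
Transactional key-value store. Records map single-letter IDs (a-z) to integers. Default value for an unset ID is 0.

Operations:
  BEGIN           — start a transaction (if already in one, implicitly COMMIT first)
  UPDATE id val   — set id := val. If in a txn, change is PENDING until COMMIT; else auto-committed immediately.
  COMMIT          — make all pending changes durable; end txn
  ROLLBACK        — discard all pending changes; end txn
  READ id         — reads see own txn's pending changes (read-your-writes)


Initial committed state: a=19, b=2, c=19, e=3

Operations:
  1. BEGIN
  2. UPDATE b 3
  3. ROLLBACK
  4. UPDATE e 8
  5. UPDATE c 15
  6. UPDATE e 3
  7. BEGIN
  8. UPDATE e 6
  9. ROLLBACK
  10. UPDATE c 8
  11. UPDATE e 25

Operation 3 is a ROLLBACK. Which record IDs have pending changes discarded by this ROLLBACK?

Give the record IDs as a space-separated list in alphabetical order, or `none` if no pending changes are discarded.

Answer: b

Derivation:
Initial committed: {a=19, b=2, c=19, e=3}
Op 1: BEGIN: in_txn=True, pending={}
Op 2: UPDATE b=3 (pending; pending now {b=3})
Op 3: ROLLBACK: discarded pending ['b']; in_txn=False
Op 4: UPDATE e=8 (auto-commit; committed e=8)
Op 5: UPDATE c=15 (auto-commit; committed c=15)
Op 6: UPDATE e=3 (auto-commit; committed e=3)
Op 7: BEGIN: in_txn=True, pending={}
Op 8: UPDATE e=6 (pending; pending now {e=6})
Op 9: ROLLBACK: discarded pending ['e']; in_txn=False
Op 10: UPDATE c=8 (auto-commit; committed c=8)
Op 11: UPDATE e=25 (auto-commit; committed e=25)
ROLLBACK at op 3 discards: ['b']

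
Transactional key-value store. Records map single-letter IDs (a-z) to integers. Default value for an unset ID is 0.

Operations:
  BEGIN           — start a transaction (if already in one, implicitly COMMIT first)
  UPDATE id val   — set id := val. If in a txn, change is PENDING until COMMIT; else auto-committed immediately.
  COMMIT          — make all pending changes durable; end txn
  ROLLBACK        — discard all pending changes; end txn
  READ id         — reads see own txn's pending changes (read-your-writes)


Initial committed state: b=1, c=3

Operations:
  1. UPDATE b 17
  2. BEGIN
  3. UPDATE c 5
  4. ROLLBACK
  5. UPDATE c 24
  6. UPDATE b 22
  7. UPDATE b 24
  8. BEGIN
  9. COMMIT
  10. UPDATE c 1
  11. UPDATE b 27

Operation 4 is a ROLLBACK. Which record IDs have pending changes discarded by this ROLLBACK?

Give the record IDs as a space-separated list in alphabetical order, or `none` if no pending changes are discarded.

Answer: c

Derivation:
Initial committed: {b=1, c=3}
Op 1: UPDATE b=17 (auto-commit; committed b=17)
Op 2: BEGIN: in_txn=True, pending={}
Op 3: UPDATE c=5 (pending; pending now {c=5})
Op 4: ROLLBACK: discarded pending ['c']; in_txn=False
Op 5: UPDATE c=24 (auto-commit; committed c=24)
Op 6: UPDATE b=22 (auto-commit; committed b=22)
Op 7: UPDATE b=24 (auto-commit; committed b=24)
Op 8: BEGIN: in_txn=True, pending={}
Op 9: COMMIT: merged [] into committed; committed now {b=24, c=24}
Op 10: UPDATE c=1 (auto-commit; committed c=1)
Op 11: UPDATE b=27 (auto-commit; committed b=27)
ROLLBACK at op 4 discards: ['c']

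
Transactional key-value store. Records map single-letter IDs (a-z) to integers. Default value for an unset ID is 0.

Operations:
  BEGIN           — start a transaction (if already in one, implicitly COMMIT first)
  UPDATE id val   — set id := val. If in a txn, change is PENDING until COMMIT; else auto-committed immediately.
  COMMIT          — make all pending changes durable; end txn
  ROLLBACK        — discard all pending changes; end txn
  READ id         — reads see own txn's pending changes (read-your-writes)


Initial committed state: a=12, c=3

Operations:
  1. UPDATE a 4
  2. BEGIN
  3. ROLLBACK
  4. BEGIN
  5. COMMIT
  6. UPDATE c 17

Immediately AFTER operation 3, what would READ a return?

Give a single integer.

Initial committed: {a=12, c=3}
Op 1: UPDATE a=4 (auto-commit; committed a=4)
Op 2: BEGIN: in_txn=True, pending={}
Op 3: ROLLBACK: discarded pending []; in_txn=False
After op 3: visible(a) = 4 (pending={}, committed={a=4, c=3})

Answer: 4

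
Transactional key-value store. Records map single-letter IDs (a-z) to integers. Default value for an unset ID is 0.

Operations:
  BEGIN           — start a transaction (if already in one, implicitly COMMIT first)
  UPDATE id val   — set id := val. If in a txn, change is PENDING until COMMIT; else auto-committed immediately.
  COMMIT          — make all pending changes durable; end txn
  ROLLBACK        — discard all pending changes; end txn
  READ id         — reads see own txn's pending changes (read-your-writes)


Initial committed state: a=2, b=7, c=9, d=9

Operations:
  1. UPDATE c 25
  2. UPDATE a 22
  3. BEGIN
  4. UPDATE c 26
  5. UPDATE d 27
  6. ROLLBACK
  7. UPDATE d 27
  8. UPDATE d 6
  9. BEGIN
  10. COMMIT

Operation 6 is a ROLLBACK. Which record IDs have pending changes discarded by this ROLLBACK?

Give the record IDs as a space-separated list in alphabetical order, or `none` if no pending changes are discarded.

Initial committed: {a=2, b=7, c=9, d=9}
Op 1: UPDATE c=25 (auto-commit; committed c=25)
Op 2: UPDATE a=22 (auto-commit; committed a=22)
Op 3: BEGIN: in_txn=True, pending={}
Op 4: UPDATE c=26 (pending; pending now {c=26})
Op 5: UPDATE d=27 (pending; pending now {c=26, d=27})
Op 6: ROLLBACK: discarded pending ['c', 'd']; in_txn=False
Op 7: UPDATE d=27 (auto-commit; committed d=27)
Op 8: UPDATE d=6 (auto-commit; committed d=6)
Op 9: BEGIN: in_txn=True, pending={}
Op 10: COMMIT: merged [] into committed; committed now {a=22, b=7, c=25, d=6}
ROLLBACK at op 6 discards: ['c', 'd']

Answer: c d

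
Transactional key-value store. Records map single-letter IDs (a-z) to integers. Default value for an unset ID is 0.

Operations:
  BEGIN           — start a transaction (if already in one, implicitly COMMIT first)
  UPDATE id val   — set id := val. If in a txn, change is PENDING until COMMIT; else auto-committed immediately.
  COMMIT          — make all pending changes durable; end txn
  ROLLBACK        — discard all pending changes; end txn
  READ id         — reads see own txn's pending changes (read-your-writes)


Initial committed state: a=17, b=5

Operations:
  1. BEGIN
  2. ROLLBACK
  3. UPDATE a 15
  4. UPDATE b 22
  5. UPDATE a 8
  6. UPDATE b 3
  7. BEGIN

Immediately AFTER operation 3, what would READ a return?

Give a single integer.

Answer: 15

Derivation:
Initial committed: {a=17, b=5}
Op 1: BEGIN: in_txn=True, pending={}
Op 2: ROLLBACK: discarded pending []; in_txn=False
Op 3: UPDATE a=15 (auto-commit; committed a=15)
After op 3: visible(a) = 15 (pending={}, committed={a=15, b=5})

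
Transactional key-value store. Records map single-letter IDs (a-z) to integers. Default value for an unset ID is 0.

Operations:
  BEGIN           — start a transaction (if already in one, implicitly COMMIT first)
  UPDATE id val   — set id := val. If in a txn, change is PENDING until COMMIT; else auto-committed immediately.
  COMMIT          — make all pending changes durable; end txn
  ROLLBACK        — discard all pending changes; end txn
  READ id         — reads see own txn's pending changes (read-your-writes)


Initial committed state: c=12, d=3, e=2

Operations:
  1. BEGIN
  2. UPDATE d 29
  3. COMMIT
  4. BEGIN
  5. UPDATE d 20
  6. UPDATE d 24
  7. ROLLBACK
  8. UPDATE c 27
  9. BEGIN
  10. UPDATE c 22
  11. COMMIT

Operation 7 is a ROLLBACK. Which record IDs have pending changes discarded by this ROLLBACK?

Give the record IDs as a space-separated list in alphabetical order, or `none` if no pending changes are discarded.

Answer: d

Derivation:
Initial committed: {c=12, d=3, e=2}
Op 1: BEGIN: in_txn=True, pending={}
Op 2: UPDATE d=29 (pending; pending now {d=29})
Op 3: COMMIT: merged ['d'] into committed; committed now {c=12, d=29, e=2}
Op 4: BEGIN: in_txn=True, pending={}
Op 5: UPDATE d=20 (pending; pending now {d=20})
Op 6: UPDATE d=24 (pending; pending now {d=24})
Op 7: ROLLBACK: discarded pending ['d']; in_txn=False
Op 8: UPDATE c=27 (auto-commit; committed c=27)
Op 9: BEGIN: in_txn=True, pending={}
Op 10: UPDATE c=22 (pending; pending now {c=22})
Op 11: COMMIT: merged ['c'] into committed; committed now {c=22, d=29, e=2}
ROLLBACK at op 7 discards: ['d']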